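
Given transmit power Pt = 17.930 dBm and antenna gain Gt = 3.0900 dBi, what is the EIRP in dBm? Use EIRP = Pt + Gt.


EIRP = Pt + Gt = 17.930 + 3.0900 = 21.02 dBm

21.02 dBm


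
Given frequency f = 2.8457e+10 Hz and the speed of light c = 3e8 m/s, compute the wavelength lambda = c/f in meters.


lambda = c / f = 3.0000e+08 / 2.8457e+10 = 0.01054 m

0.01054 m


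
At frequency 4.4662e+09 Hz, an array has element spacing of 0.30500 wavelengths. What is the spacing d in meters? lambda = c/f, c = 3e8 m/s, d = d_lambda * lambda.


lambda = c / f = 3.0000e+08 / 4.4662e+09 = 0.06717120 m
d = 0.30500 * 0.06717120 = 0.02049 m

0.02049 m


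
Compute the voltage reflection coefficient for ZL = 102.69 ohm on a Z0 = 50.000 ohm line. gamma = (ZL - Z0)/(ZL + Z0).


gamma = (102.69 - 50.000) / (102.69 + 50.000) = 0.3451

0.3451


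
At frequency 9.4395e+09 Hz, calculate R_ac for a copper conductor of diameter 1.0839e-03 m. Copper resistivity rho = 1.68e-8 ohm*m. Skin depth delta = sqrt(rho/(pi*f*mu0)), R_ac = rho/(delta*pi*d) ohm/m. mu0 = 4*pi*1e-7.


delta = sqrt(1.68e-8 / (pi * 9.4395e+09 * 4*pi*1e-7)) = 6.714293e-07 m
R_ac = 1.68e-8 / (6.714293e-07 * pi * 1.0839e-03) = 7.348 ohm/m

7.348 ohm/m


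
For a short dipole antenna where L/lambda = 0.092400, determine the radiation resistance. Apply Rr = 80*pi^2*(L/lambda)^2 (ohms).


Rr = 80 * pi^2 * (0.092400)^2 = 80 * 9.869604 * 8.537760e-03 = 6.741 ohm

6.741 ohm


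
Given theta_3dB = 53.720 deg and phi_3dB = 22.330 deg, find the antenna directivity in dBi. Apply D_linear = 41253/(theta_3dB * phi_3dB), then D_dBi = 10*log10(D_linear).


D_linear = 41253 / (53.720 * 22.330) = 34.38989
D_dBi = 10 * log10(34.38989) = 15.36 dBi

15.36 dBi


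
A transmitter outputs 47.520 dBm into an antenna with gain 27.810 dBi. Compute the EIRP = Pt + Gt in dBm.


EIRP = Pt + Gt = 47.520 + 27.810 = 75.33 dBm

75.33 dBm


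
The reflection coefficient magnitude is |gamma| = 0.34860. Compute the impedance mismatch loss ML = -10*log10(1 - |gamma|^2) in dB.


ML = -10 * log10(1 - 0.34860^2) = -10 * log10(0.87847804) = 0.5627 dB

0.5627 dB


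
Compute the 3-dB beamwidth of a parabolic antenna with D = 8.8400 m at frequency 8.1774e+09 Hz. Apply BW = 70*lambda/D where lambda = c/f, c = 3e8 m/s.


lambda = c / f = 3.0000e+08 / 8.1774e+09 = 0.03668648 m
BW = 70 * 0.03668648 / 8.8400 = 0.2905 deg

0.2905 deg


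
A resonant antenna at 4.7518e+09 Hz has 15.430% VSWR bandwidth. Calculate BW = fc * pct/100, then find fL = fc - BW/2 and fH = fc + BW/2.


BW = 4.7518e+09 * 15.430/100 = 7.332027e+08 Hz
fL = 4.7518e+09 - 7.332027e+08/2 = 4.385e+09 Hz
fH = 4.7518e+09 + 7.332027e+08/2 = 5.118e+09 Hz

BW=7.332e+08 Hz, fL=4.385e+09 Hz, fH=5.118e+09 Hz


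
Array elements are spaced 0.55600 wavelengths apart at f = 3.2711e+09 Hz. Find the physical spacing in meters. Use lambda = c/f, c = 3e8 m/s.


lambda = c / f = 3.0000e+08 / 3.2711e+09 = 0.09171227 m
d = 0.55600 * 0.09171227 = 0.05099 m

0.05099 m


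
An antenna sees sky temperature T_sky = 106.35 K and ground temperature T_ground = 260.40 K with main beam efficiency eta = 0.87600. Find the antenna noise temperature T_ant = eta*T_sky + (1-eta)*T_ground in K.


T_ant = 0.87600 * 106.35 + (1 - 0.87600) * 260.40 = 125.5 K

125.5 K


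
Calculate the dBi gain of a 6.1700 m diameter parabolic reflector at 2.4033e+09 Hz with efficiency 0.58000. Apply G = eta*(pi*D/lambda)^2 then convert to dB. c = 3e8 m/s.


lambda = c / f = 3.0000e+08 / 2.4033e+09 = 0.1248284 m
G_linear = 0.58000 * (pi * 6.1700 / 0.1248284)^2 = 13985.28
G_dBi = 10 * log10(13985.28) = 41.46 dBi

41.46 dBi


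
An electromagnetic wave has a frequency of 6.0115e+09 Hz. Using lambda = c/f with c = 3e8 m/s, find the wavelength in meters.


lambda = c / f = 3.0000e+08 / 6.0115e+09 = 0.04990 m

0.04990 m


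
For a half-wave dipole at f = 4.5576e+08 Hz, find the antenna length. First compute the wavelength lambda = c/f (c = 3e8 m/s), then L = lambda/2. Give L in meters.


lambda = c / f = 3.0000e+08 / 4.5576e+08 = 0.6582412 m
L = lambda / 2 = 0.6582412 / 2 = 0.3291 m

0.3291 m


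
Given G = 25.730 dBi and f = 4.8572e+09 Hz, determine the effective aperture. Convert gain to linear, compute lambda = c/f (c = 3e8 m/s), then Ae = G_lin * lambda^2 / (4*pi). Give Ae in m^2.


lambda = c / f = 3.0000e+08 / 4.8572e+09 = 0.06176398 m
G_linear = 10^(25.730/10) = 374.1106
Ae = G_linear * lambda^2 / (4*pi) = 374.1106 * 0.06176398^2 / (4*pi) = 0.1136 m^2

0.1136 m^2


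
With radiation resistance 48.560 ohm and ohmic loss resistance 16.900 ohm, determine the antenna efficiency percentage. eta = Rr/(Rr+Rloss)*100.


eta = 48.560 / (48.560 + 16.900) * 100 = 74.18%

74.18%


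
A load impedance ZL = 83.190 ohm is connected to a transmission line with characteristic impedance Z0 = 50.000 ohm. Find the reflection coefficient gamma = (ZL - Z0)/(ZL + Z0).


gamma = (83.190 - 50.000) / (83.190 + 50.000) = 0.2492

0.2492


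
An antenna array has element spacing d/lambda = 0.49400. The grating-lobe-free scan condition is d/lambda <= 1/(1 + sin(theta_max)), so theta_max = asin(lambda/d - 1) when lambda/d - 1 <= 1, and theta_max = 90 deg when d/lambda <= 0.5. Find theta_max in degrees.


lambda/d - 1 = 1/0.49400 - 1 = 1.024291 >= 1
d/lambda <= 0.5, so the array can scan to endfire without grating lobes: theta_max = 90 deg

90 deg


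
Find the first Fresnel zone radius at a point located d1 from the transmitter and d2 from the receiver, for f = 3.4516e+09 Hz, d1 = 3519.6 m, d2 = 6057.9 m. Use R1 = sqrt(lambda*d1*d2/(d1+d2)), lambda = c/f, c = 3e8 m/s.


lambda = c / f = 3.0000e+08 / 3.4516e+09 = 0.08691621 m
R1 = sqrt(0.08691621 * 3519.6 * 6057.9 / (3519.6 + 6057.9)) = 13.91 m

13.91 m


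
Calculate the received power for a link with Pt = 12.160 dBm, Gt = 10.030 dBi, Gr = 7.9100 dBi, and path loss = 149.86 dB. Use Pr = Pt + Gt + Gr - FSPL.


Pr = 12.160 + 10.030 + 7.9100 - 149.86 = -119.76 dBm

-119.76 dBm


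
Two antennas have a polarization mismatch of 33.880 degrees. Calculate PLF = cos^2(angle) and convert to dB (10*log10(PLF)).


PLF_linear = cos^2(33.880 deg) = 0.6892435
PLF_dB = 10 * log10(0.6892435) = -1.616 dB

-1.616 dB


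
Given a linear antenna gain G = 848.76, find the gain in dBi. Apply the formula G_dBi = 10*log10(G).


G_dBi = 10 * log10(848.76) = 29.29 dBi

29.29 dBi


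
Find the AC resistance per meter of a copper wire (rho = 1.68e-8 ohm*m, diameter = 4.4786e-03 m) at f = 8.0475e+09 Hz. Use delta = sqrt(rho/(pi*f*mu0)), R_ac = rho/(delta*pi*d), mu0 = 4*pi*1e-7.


delta = sqrt(1.68e-8 / (pi * 8.0475e+09 * 4*pi*1e-7)) = 7.271839e-07 m
R_ac = 1.68e-8 / (7.271839e-07 * pi * 4.4786e-03) = 1.642 ohm/m

1.642 ohm/m


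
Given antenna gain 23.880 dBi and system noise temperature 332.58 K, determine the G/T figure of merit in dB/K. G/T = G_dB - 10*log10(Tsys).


G/T = 23.880 - 10*log10(332.58) = 23.880 - 25.21896 = -1.339 dB/K

-1.339 dB/K


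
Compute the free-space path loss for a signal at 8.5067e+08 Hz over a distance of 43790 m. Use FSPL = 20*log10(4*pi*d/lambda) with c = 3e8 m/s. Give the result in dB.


lambda = c / f = 3.0000e+08 / 8.5067e+08 = 0.3526632 m
FSPL = 20 * log10(4*pi*43790/0.3526632) = 123.9 dB

123.9 dB


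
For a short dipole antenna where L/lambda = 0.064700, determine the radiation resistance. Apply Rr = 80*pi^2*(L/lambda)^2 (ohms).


Rr = 80 * pi^2 * (0.064700)^2 = 80 * 9.869604 * 4.186090e-03 = 3.305 ohm

3.305 ohm


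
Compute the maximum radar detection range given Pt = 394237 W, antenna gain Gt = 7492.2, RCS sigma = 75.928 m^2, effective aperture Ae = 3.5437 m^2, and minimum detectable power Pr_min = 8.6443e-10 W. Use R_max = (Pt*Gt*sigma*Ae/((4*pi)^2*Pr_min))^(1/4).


R^4 = 394237*7492.2*75.928*3.5437 / ((4*pi)^2 * 8.6443e-10) = 5.822052e+18
R_max = 5.822052e+18^0.25 = 49121 m

49121 m


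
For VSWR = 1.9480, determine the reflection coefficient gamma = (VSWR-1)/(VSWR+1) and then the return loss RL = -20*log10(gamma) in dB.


gamma = (1.9480 - 1) / (1.9480 + 1) = 0.3215739
RL = -20 * log10(0.3215739) = 9.854 dB

9.854 dB


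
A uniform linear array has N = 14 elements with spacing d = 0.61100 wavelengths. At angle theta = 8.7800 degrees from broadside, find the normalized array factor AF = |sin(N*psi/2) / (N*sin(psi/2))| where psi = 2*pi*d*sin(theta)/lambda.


psi = 2*pi*0.61100*sin(8.7800 deg) = 0.5859923 rad
AF = |sin(14*0.5859923/2) / (14*sin(0.5859923/2))| = 0.2026

0.2026


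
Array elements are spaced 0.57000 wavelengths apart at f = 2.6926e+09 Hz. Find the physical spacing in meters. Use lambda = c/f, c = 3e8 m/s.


lambda = c / f = 3.0000e+08 / 2.6926e+09 = 0.1114165 m
d = 0.57000 * 0.1114165 = 0.06351 m

0.06351 m


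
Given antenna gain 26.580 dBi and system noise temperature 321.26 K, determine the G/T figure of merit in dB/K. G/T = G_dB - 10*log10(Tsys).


G/T = 26.580 - 10*log10(321.26) = 26.580 - 25.06857 = 1.511 dB/K

1.511 dB/K


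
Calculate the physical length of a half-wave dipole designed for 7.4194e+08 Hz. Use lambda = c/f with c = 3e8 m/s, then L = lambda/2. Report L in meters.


lambda = c / f = 3.0000e+08 / 7.4194e+08 = 0.4043454 m
L = lambda / 2 = 0.4043454 / 2 = 0.2022 m

0.2022 m


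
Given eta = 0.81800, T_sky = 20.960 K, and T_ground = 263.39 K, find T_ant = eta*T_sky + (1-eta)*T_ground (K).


T_ant = 0.81800 * 20.960 + (1 - 0.81800) * 263.39 = 65.08 K

65.08 K


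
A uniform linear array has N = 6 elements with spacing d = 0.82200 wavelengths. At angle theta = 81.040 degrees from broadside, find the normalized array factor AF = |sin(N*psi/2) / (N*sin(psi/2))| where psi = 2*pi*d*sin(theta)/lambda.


psi = 2*pi*0.82200*sin(81.040 deg) = 5.101754 rad
AF = |sin(6*5.101754/2) / (6*sin(5.101754/2))| = 0.1173

0.1173


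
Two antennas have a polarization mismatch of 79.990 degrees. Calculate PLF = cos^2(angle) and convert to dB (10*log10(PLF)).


PLF_linear = cos^2(79.990 deg) = 0.03021341
PLF_dB = 10 * log10(0.03021341) = -15.20 dB

-15.20 dB


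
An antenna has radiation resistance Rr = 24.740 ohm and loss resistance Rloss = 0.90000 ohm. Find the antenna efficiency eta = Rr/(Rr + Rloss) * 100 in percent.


eta = 24.740 / (24.740 + 0.90000) * 100 = 96.49%

96.49%


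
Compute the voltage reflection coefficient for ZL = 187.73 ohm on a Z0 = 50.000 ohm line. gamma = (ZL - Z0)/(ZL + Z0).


gamma = (187.73 - 50.000) / (187.73 + 50.000) = 0.5794

0.5794


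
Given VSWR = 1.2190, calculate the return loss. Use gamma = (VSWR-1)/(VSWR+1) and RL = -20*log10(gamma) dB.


gamma = (1.2190 - 1) / (1.2190 + 1) = 0.09869311
RL = -20 * log10(0.09869311) = 20.11 dB

20.11 dB


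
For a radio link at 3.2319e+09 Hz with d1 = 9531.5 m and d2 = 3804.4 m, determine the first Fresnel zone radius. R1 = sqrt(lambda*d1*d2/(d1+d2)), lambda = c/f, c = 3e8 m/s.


lambda = c / f = 3.0000e+08 / 3.2319e+09 = 0.09282465 m
R1 = sqrt(0.09282465 * 9531.5 * 3804.4 / (9531.5 + 3804.4)) = 15.89 m

15.89 m


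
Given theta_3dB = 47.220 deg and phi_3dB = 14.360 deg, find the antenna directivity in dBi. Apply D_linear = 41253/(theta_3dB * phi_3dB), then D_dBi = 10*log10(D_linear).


D_linear = 41253 / (47.220 * 14.360) = 60.83803
D_dBi = 10 * log10(60.83803) = 17.84 dBi

17.84 dBi


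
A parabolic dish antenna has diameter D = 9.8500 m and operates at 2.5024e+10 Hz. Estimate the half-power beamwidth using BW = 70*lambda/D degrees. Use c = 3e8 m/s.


lambda = c / f = 3.0000e+08 / 2.5024e+10 = 0.01198849 m
BW = 70 * 0.01198849 / 9.8500 = 0.08520 deg

0.08520 deg


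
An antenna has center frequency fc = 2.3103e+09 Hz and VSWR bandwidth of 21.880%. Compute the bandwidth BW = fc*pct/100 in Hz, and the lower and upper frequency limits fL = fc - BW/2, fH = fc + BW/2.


BW = 2.3103e+09 * 21.880/100 = 5.054936e+08 Hz
fL = 2.3103e+09 - 5.054936e+08/2 = 2.058e+09 Hz
fH = 2.3103e+09 + 5.054936e+08/2 = 2.563e+09 Hz

BW=5.055e+08 Hz, fL=2.058e+09 Hz, fH=2.563e+09 Hz


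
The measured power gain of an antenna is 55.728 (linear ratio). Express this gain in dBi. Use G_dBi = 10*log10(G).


G_dBi = 10 * log10(55.728) = 17.46 dBi

17.46 dBi


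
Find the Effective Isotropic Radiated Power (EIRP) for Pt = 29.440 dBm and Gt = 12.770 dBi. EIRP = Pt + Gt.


EIRP = Pt + Gt = 29.440 + 12.770 = 42.21 dBm

42.21 dBm


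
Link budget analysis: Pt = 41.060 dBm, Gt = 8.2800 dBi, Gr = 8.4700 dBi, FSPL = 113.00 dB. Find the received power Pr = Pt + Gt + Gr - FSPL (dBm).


Pr = 41.060 + 8.2800 + 8.4700 - 113.00 = -55.19 dBm

-55.19 dBm


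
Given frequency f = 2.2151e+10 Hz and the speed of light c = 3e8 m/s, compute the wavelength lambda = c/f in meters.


lambda = c / f = 3.0000e+08 / 2.2151e+10 = 0.01354 m

0.01354 m


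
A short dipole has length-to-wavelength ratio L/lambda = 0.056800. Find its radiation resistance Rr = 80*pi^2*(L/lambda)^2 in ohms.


Rr = 80 * pi^2 * (0.056800)^2 = 80 * 9.869604 * 3.226240e-03 = 2.547 ohm

2.547 ohm


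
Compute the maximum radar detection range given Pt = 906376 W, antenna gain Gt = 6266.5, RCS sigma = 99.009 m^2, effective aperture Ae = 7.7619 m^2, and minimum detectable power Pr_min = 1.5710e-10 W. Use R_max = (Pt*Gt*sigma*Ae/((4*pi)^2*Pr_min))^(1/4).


R^4 = 906376*6266.5*99.009*7.7619 / ((4*pi)^2 * 1.5710e-10) = 1.759463e+20
R_max = 1.759463e+20^0.25 = 115172 m

115172 m


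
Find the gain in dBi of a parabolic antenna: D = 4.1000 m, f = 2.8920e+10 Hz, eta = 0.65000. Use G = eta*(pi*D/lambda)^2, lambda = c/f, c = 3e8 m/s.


lambda = c / f = 3.0000e+08 / 2.8920e+10 = 0.01037344 m
G_linear = 0.65000 * (pi * 4.1000 / 0.01037344)^2 = 1.002156e+06
G_dBi = 10 * log10(1.002156e+06) = 60.01 dBi

60.01 dBi


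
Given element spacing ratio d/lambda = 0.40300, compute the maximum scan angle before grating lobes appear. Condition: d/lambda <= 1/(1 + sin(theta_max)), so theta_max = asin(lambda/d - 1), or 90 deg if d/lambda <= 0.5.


lambda/d - 1 = 1/0.40300 - 1 = 1.481390 >= 1
d/lambda <= 0.5, so the array can scan to endfire without grating lobes: theta_max = 90 deg

90 deg


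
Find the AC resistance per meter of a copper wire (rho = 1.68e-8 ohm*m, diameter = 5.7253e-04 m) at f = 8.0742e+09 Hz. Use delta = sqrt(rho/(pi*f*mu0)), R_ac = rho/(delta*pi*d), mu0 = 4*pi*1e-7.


delta = sqrt(1.68e-8 / (pi * 8.0742e+09 * 4*pi*1e-7)) = 7.259806e-07 m
R_ac = 1.68e-8 / (7.259806e-07 * pi * 5.7253e-04) = 12.87 ohm/m

12.87 ohm/m


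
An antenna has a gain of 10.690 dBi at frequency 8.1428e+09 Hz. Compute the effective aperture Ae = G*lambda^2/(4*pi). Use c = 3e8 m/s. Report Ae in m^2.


lambda = c / f = 3.0000e+08 / 8.1428e+09 = 0.03684236 m
G_linear = 10^(10.690/10) = 11.72195
Ae = G_linear * lambda^2 / (4*pi) = 11.72195 * 0.03684236^2 / (4*pi) = 1.266e-03 m^2

1.266e-03 m^2


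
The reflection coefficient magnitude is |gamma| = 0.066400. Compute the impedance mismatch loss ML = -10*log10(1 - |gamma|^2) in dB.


ML = -10 * log10(1 - 0.066400^2) = -10 * log10(0.99559104) = 0.01919 dB

0.01919 dB


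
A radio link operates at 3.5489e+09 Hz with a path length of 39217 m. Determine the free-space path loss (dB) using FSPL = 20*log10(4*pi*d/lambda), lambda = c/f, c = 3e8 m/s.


lambda = c / f = 3.0000e+08 / 3.5489e+09 = 0.08453324 m
FSPL = 20 * log10(4*pi*39217/0.08453324) = 135.3 dB

135.3 dB


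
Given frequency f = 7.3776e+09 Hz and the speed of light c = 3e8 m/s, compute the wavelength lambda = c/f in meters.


lambda = c / f = 3.0000e+08 / 7.3776e+09 = 0.04066 m

0.04066 m


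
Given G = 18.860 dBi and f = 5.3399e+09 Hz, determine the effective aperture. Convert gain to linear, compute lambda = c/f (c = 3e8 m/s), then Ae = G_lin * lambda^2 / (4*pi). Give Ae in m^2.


lambda = c / f = 3.0000e+08 / 5.3399e+09 = 0.05618083 m
G_linear = 10^(18.860/10) = 76.91304
Ae = G_linear * lambda^2 / (4*pi) = 76.91304 * 0.05618083^2 / (4*pi) = 0.01932 m^2

0.01932 m^2


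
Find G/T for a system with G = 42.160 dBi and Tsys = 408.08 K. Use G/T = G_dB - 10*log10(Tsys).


G/T = 42.160 - 10*log10(408.08) = 42.160 - 26.10745 = 16.05 dB/K

16.05 dB/K


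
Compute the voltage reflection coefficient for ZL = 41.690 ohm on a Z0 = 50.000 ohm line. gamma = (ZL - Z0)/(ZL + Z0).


gamma = (41.690 - 50.000) / (41.690 + 50.000) = -0.09063

-0.09063


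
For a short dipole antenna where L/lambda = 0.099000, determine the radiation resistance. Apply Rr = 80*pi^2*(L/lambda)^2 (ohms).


Rr = 80 * pi^2 * (0.099000)^2 = 80 * 9.869604 * 9.801000e-03 = 7.739 ohm

7.739 ohm


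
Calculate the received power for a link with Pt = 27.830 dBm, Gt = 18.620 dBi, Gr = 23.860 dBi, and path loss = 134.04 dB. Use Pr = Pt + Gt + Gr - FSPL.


Pr = 27.830 + 18.620 + 23.860 - 134.04 = -63.73 dBm

-63.73 dBm


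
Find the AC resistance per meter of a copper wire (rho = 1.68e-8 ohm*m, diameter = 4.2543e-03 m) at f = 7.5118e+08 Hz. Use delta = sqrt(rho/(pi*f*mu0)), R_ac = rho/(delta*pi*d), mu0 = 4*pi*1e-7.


delta = sqrt(1.68e-8 / (pi * 7.5118e+08 * 4*pi*1e-7)) = 2.380141e-06 m
R_ac = 1.68e-8 / (2.380141e-06 * pi * 4.2543e-03) = 0.5281 ohm/m

0.5281 ohm/m


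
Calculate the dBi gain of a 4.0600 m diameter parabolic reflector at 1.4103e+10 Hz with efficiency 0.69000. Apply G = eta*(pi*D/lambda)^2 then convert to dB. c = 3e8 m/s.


lambda = c / f = 3.0000e+08 / 1.4103e+10 = 0.02127207 m
G_linear = 0.69000 * (pi * 4.0600 / 0.02127207)^2 = 248074.1
G_dBi = 10 * log10(248074.1) = 53.95 dBi

53.95 dBi


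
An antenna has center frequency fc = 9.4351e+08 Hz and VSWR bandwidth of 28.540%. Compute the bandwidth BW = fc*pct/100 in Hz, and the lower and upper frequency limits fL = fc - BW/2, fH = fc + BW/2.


BW = 9.4351e+08 * 28.540/100 = 2.692778e+08 Hz
fL = 9.4351e+08 - 2.692778e+08/2 = 8.089e+08 Hz
fH = 9.4351e+08 + 2.692778e+08/2 = 1.078e+09 Hz

BW=2.693e+08 Hz, fL=8.089e+08 Hz, fH=1.078e+09 Hz


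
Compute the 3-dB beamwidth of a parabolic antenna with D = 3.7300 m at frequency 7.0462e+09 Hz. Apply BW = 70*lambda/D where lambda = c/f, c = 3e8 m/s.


lambda = c / f = 3.0000e+08 / 7.0462e+09 = 0.04257614 m
BW = 70 * 0.04257614 / 3.7300 = 0.7990 deg

0.7990 deg


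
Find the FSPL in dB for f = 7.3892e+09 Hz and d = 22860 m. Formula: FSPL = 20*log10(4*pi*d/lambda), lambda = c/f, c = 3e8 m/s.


lambda = c / f = 3.0000e+08 / 7.3892e+09 = 0.04059979 m
FSPL = 20 * log10(4*pi*22860/0.04059979) = 137.0 dB

137.0 dB


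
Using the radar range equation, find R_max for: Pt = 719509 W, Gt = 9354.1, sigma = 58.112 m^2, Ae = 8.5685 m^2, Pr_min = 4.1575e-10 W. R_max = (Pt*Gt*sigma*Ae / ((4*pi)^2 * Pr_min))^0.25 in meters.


R^4 = 719509*9354.1*58.112*8.5685 / ((4*pi)^2 * 4.1575e-10) = 5.104543e+19
R_max = 5.104543e+19^0.25 = 84526 m

84526 m


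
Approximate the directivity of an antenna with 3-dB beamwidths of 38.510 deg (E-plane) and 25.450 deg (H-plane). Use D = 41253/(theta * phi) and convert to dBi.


D_linear = 41253 / (38.510 * 25.450) = 42.09148
D_dBi = 10 * log10(42.09148) = 16.24 dBi

16.24 dBi


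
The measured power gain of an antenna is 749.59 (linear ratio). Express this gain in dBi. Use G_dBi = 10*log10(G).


G_dBi = 10 * log10(749.59) = 28.75 dBi

28.75 dBi


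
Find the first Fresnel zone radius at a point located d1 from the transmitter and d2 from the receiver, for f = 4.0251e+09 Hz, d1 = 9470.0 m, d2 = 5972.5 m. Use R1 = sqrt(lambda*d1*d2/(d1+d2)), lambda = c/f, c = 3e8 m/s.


lambda = c / f = 3.0000e+08 / 4.0251e+09 = 0.07453231 m
R1 = sqrt(0.07453231 * 9470.0 * 5972.5 / (9470.0 + 5972.5)) = 16.52 m

16.52 m


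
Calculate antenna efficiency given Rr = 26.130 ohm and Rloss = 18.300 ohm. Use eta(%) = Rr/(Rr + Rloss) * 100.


eta = 26.130 / (26.130 + 18.300) * 100 = 58.81%

58.81%


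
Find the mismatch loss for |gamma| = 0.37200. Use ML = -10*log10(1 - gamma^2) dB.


ML = -10 * log10(1 - 0.37200^2) = -10 * log10(0.861616) = 0.6469 dB

0.6469 dB


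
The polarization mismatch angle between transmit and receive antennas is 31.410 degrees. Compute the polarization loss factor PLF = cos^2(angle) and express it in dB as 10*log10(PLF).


PLF_linear = cos^2(31.410 deg) = 0.7283937
PLF_dB = 10 * log10(0.7283937) = -1.376 dB

-1.376 dB


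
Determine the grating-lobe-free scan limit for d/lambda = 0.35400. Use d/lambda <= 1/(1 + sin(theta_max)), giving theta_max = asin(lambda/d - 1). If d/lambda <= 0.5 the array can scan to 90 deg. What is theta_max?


lambda/d - 1 = 1/0.35400 - 1 = 1.824859 >= 1
d/lambda <= 0.5, so the array can scan to endfire without grating lobes: theta_max = 90 deg

90 deg


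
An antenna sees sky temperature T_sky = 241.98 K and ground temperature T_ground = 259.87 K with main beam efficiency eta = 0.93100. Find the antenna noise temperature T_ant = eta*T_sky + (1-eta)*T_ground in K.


T_ant = 0.93100 * 241.98 + (1 - 0.93100) * 259.87 = 243.2 K

243.2 K


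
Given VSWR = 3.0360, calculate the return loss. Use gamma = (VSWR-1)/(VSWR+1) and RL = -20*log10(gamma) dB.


gamma = (3.0360 - 1) / (3.0360 + 1) = 0.5044599
RL = -20 * log10(0.5044599) = 5.943 dB

5.943 dB


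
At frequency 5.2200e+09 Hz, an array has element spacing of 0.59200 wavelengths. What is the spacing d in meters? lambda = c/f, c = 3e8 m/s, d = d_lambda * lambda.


lambda = c / f = 3.0000e+08 / 5.2200e+09 = 0.05747126 m
d = 0.59200 * 0.05747126 = 0.03402 m

0.03402 m


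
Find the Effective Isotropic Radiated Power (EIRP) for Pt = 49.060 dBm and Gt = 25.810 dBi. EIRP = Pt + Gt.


EIRP = Pt + Gt = 49.060 + 25.810 = 74.87 dBm

74.87 dBm


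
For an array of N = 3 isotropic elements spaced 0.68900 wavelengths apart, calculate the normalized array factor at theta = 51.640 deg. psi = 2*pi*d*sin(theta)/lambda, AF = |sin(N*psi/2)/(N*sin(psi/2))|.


psi = 2*pi*0.68900*sin(51.640 deg) = 3.394575 rad
AF = |sin(3*3.394575/2) / (3*sin(3.394575/2))| = 0.3121

0.3121


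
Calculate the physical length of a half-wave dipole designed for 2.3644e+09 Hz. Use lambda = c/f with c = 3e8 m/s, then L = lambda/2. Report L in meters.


lambda = c / f = 3.0000e+08 / 2.3644e+09 = 0.1268821 m
L = lambda / 2 = 0.1268821 / 2 = 0.06344 m

0.06344 m


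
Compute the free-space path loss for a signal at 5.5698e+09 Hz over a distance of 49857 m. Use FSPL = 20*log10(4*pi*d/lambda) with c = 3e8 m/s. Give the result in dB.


lambda = c / f = 3.0000e+08 / 5.5698e+09 = 0.05386190 m
FSPL = 20 * log10(4*pi*49857/0.05386190) = 141.3 dB

141.3 dB


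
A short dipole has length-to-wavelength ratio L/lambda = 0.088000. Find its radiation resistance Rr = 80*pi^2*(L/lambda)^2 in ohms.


Rr = 80 * pi^2 * (0.088000)^2 = 80 * 9.869604 * 7.744000e-03 = 6.114 ohm

6.114 ohm


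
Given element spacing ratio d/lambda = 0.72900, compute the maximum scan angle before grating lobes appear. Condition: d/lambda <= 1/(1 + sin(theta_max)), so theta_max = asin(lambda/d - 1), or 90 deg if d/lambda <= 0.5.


lambda/d - 1 = 1/0.72900 - 1 = 0.3717421
theta_max = asin(0.3717421) = 21.82 deg

21.82 deg


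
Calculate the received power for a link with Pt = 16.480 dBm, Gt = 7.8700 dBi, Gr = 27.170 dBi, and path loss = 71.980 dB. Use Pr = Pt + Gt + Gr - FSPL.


Pr = 16.480 + 7.8700 + 27.170 - 71.980 = -20.46 dBm

-20.46 dBm


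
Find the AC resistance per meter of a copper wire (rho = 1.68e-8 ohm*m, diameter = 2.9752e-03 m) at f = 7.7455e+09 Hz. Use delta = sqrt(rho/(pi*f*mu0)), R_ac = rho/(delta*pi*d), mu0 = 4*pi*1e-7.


delta = sqrt(1.68e-8 / (pi * 7.7455e+09 * 4*pi*1e-7)) = 7.412250e-07 m
R_ac = 1.68e-8 / (7.412250e-07 * pi * 2.9752e-03) = 2.425 ohm/m

2.425 ohm/m


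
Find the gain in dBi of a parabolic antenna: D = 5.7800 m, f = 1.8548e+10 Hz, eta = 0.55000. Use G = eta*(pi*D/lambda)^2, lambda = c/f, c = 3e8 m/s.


lambda = c / f = 3.0000e+08 / 1.8548e+10 = 0.01617425 m
G_linear = 0.55000 * (pi * 5.7800 / 0.01617425)^2 = 693218.0
G_dBi = 10 * log10(693218.0) = 58.41 dBi

58.41 dBi


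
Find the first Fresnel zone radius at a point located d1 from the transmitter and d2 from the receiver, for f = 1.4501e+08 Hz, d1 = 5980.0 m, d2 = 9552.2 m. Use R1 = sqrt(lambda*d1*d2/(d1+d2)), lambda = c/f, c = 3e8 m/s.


lambda = c / f = 3.0000e+08 / 1.4501e+08 = 2.068823 m
R1 = sqrt(2.068823 * 5980.0 * 9552.2 / (5980.0 + 9552.2)) = 87.23 m

87.23 m


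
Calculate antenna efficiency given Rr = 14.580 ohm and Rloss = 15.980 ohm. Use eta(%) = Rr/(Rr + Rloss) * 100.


eta = 14.580 / (14.580 + 15.980) * 100 = 47.71%

47.71%


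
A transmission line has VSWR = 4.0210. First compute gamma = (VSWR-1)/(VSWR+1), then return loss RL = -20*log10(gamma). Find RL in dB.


gamma = (4.0210 - 1) / (4.0210 + 1) = 0.6016730
RL = -20 * log10(0.6016730) = 4.413 dB

4.413 dB


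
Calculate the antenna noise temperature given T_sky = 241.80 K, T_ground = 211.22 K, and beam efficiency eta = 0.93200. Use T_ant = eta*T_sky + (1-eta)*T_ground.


T_ant = 0.93200 * 241.80 + (1 - 0.93200) * 211.22 = 239.7 K

239.7 K


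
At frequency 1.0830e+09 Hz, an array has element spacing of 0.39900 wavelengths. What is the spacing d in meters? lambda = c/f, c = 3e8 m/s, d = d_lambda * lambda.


lambda = c / f = 3.0000e+08 / 1.0830e+09 = 0.2770083 m
d = 0.39900 * 0.2770083 = 0.1105 m

0.1105 m


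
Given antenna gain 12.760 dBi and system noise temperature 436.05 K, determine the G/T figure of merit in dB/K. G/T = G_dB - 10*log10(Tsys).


G/T = 12.760 - 10*log10(436.05) = 12.760 - 26.39536 = -13.64 dB/K

-13.64 dB/K


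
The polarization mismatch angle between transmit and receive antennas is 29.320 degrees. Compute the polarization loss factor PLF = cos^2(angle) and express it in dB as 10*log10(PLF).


PLF_linear = cos^2(29.320 deg) = 0.7602068
PLF_dB = 10 * log10(0.7602068) = -1.191 dB

-1.191 dB


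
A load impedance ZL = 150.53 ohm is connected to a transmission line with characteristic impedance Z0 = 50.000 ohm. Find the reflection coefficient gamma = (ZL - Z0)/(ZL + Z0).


gamma = (150.53 - 50.000) / (150.53 + 50.000) = 0.5013

0.5013


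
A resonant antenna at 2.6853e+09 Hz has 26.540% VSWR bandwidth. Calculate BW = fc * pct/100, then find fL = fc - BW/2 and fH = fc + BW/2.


BW = 2.6853e+09 * 26.540/100 = 7.126786e+08 Hz
fL = 2.6853e+09 - 7.126786e+08/2 = 2.329e+09 Hz
fH = 2.6853e+09 + 7.126786e+08/2 = 3.042e+09 Hz

BW=7.127e+08 Hz, fL=2.329e+09 Hz, fH=3.042e+09 Hz


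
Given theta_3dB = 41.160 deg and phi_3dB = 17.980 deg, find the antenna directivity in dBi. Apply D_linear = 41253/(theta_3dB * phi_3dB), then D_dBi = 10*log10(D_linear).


D_linear = 41253 / (41.160 * 17.980) = 55.74302
D_dBi = 10 * log10(55.74302) = 17.46 dBi

17.46 dBi


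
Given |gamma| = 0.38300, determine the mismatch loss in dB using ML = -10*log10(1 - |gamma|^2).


ML = -10 * log10(1 - 0.38300^2) = -10 * log10(0.853311) = 0.6889 dB

0.6889 dB


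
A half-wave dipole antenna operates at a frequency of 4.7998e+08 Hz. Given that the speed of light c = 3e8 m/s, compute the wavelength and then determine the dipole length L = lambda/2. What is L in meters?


lambda = c / f = 3.0000e+08 / 4.7998e+08 = 0.6250260 m
L = lambda / 2 = 0.6250260 / 2 = 0.3125 m

0.3125 m


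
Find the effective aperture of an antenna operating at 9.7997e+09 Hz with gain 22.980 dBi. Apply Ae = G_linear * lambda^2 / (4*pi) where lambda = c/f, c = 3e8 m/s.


lambda = c / f = 3.0000e+08 / 9.7997e+09 = 0.03061318 m
G_linear = 10^(22.980/10) = 198.6095
Ae = G_linear * lambda^2 / (4*pi) = 198.6095 * 0.03061318^2 / (4*pi) = 0.01481 m^2

0.01481 m^2


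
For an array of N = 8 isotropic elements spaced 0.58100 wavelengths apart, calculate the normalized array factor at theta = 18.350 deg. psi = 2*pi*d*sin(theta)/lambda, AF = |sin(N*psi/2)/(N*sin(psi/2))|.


psi = 2*pi*0.58100*sin(18.350 deg) = 1.149263 rad
AF = |sin(8*1.149263/2) / (8*sin(1.149263/2))| = 0.2285

0.2285


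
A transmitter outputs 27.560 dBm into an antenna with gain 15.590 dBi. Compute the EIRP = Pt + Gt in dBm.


EIRP = Pt + Gt = 27.560 + 15.590 = 43.15 dBm

43.15 dBm


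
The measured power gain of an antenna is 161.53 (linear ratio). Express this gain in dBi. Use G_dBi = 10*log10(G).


G_dBi = 10 * log10(161.53) = 22.08 dBi

22.08 dBi


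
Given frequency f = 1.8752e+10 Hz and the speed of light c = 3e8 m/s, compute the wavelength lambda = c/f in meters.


lambda = c / f = 3.0000e+08 / 1.8752e+10 = 0.01600 m

0.01600 m


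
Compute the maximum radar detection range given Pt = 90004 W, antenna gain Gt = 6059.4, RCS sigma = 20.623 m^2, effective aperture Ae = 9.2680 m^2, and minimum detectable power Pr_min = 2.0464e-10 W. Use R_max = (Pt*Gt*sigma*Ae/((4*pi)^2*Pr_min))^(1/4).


R^4 = 90004*6059.4*20.623*9.2680 / ((4*pi)^2 * 2.0464e-10) = 3.225663e+18
R_max = 3.225663e+18^0.25 = 42379 m

42379 m


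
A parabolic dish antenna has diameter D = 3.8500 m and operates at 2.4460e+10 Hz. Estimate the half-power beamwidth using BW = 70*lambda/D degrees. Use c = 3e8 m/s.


lambda = c / f = 3.0000e+08 / 2.4460e+10 = 0.01226492 m
BW = 70 * 0.01226492 / 3.8500 = 0.2230 deg

0.2230 deg


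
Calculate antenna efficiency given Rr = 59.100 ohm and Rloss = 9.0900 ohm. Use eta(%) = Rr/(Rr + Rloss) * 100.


eta = 59.100 / (59.100 + 9.0900) * 100 = 86.67%

86.67%


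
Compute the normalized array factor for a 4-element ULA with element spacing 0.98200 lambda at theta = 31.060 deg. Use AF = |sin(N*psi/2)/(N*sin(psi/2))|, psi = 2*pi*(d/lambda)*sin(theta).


psi = 2*pi*0.98200*sin(31.060 deg) = 3.183367 rad
AF = |sin(4*3.183367/2) / (4*sin(3.183367/2))| = 0.02087

0.02087


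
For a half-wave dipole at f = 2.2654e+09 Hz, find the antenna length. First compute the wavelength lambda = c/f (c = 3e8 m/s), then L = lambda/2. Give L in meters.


lambda = c / f = 3.0000e+08 / 2.2654e+09 = 0.1324269 m
L = lambda / 2 = 0.1324269 / 2 = 0.06621 m

0.06621 m


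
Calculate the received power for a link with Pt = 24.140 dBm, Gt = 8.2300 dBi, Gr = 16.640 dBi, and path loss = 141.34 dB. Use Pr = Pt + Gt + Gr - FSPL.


Pr = 24.140 + 8.2300 + 16.640 - 141.34 = -92.33 dBm

-92.33 dBm


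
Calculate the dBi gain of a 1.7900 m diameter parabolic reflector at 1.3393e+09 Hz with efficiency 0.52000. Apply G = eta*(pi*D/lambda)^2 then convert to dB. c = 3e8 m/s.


lambda = c / f = 3.0000e+08 / 1.3393e+09 = 0.2239976 m
G_linear = 0.52000 * (pi * 1.7900 / 0.2239976)^2 = 327.7347
G_dBi = 10 * log10(327.7347) = 25.16 dBi

25.16 dBi


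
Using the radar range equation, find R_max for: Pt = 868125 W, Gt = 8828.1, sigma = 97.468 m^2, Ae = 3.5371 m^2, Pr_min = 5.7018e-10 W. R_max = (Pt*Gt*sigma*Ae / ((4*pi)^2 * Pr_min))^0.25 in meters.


R^4 = 868125*8828.1*97.468*3.5371 / ((4*pi)^2 * 5.7018e-10) = 2.934453e+19
R_max = 2.934453e+19^0.25 = 73601 m

73601 m


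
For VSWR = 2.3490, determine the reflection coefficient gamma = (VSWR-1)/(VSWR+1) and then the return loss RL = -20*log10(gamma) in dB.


gamma = (2.3490 - 1) / (2.3490 + 1) = 0.4028068
RL = -20 * log10(0.4028068) = 7.898 dB

7.898 dB


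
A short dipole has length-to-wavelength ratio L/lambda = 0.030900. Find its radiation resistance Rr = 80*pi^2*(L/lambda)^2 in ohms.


Rr = 80 * pi^2 * (0.030900)^2 = 80 * 9.869604 * 9.548100e-04 = 0.7539 ohm

0.7539 ohm


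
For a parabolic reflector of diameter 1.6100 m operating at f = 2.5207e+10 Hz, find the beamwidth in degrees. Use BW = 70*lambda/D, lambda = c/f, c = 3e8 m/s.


lambda = c / f = 3.0000e+08 / 2.5207e+10 = 0.01190146 m
BW = 70 * 0.01190146 / 1.6100 = 0.5175 deg

0.5175 deg


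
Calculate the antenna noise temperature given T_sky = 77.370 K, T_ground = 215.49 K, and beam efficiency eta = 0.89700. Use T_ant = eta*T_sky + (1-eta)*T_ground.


T_ant = 0.89700 * 77.370 + (1 - 0.89700) * 215.49 = 91.60 K

91.60 K


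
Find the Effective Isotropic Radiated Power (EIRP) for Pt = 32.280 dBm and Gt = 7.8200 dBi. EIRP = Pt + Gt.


EIRP = Pt + Gt = 32.280 + 7.8200 = 40.10 dBm

40.10 dBm


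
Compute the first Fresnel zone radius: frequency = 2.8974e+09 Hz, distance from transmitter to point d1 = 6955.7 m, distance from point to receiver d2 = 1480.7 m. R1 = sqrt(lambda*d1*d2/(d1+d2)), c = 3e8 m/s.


lambda = c / f = 3.0000e+08 / 2.8974e+09 = 0.1035411 m
R1 = sqrt(0.1035411 * 6955.7 * 1480.7 / (6955.7 + 1480.7)) = 11.24 m

11.24 m


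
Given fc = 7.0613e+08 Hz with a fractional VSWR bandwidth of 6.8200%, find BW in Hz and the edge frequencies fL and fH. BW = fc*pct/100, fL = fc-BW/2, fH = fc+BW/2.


BW = 7.0613e+08 * 6.8200/100 = 4.815807e+07 Hz
fL = 7.0613e+08 - 4.815807e+07/2 = 6.821e+08 Hz
fH = 7.0613e+08 + 4.815807e+07/2 = 7.302e+08 Hz

BW=4.816e+07 Hz, fL=6.821e+08 Hz, fH=7.302e+08 Hz


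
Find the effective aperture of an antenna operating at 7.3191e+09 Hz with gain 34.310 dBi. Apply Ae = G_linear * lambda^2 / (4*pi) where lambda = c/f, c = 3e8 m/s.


lambda = c / f = 3.0000e+08 / 7.3191e+09 = 0.04098865 m
G_linear = 10^(34.310/10) = 2697.739
Ae = G_linear * lambda^2 / (4*pi) = 2697.739 * 0.04098865^2 / (4*pi) = 0.3607 m^2

0.3607 m^2


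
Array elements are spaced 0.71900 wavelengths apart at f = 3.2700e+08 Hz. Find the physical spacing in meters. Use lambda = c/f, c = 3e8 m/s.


lambda = c / f = 3.0000e+08 / 3.2700e+08 = 0.9174312 m
d = 0.71900 * 0.9174312 = 0.6596 m

0.6596 m


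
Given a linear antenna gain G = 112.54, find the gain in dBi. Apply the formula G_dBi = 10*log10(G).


G_dBi = 10 * log10(112.54) = 20.51 dBi

20.51 dBi


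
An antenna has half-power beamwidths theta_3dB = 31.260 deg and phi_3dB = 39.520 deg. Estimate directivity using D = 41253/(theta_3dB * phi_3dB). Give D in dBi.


D_linear = 41253 / (31.260 * 39.520) = 33.39255
D_dBi = 10 * log10(33.39255) = 15.24 dBi

15.24 dBi


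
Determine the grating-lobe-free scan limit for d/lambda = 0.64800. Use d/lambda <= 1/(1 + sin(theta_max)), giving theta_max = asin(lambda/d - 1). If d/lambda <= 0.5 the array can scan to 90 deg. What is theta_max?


lambda/d - 1 = 1/0.64800 - 1 = 0.5432099
theta_max = asin(0.5432099) = 32.90 deg

32.90 deg


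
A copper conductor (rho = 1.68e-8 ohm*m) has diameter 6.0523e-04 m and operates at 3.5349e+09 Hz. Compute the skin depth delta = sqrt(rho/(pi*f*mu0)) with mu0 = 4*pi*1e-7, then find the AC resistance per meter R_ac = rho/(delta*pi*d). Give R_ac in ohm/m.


delta = sqrt(1.68e-8 / (pi * 3.5349e+09 * 4*pi*1e-7)) = 1.097201e-06 m
R_ac = 1.68e-8 / (1.097201e-06 * pi * 6.0523e-04) = 8.053 ohm/m

8.053 ohm/m


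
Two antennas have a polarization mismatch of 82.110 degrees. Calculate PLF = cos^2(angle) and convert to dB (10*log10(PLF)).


PLF_linear = cos^2(82.110 deg) = 0.01884351
PLF_dB = 10 * log10(0.01884351) = -17.25 dB

-17.25 dB


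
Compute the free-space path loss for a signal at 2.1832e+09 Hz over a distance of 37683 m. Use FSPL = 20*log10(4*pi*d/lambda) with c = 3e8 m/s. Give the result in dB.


lambda = c / f = 3.0000e+08 / 2.1832e+09 = 0.1374130 m
FSPL = 20 * log10(4*pi*37683/0.1374130) = 130.7 dB

130.7 dB


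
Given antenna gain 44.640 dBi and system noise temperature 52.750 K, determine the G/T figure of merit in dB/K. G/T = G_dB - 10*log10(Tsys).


G/T = 44.640 - 10*log10(52.750) = 44.640 - 17.22222 = 27.42 dB/K

27.42 dB/K


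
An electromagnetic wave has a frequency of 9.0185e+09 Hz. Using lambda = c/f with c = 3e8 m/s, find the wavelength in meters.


lambda = c / f = 3.0000e+08 / 9.0185e+09 = 0.03326 m

0.03326 m


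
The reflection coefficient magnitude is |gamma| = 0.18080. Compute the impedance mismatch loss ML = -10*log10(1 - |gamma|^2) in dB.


ML = -10 * log10(1 - 0.18080^2) = -10 * log10(0.96731136) = 0.1443 dB

0.1443 dB


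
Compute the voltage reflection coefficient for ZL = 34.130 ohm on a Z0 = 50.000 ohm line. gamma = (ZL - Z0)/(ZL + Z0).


gamma = (34.130 - 50.000) / (34.130 + 50.000) = -0.1886

-0.1886


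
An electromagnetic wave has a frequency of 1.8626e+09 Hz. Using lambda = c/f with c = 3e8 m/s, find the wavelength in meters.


lambda = c / f = 3.0000e+08 / 1.8626e+09 = 0.1611 m

0.1611 m


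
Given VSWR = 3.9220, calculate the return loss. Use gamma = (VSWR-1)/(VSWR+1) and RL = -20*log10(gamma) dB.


gamma = (3.9220 - 1) / (3.9220 + 1) = 0.5936611
RL = -20 * log10(0.5936611) = 4.529 dB

4.529 dB


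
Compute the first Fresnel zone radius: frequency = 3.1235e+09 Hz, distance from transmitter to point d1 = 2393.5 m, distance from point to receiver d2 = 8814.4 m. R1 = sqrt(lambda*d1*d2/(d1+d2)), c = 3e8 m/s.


lambda = c / f = 3.0000e+08 / 3.1235e+09 = 0.09604610 m
R1 = sqrt(0.09604610 * 2393.5 * 8814.4 / (2393.5 + 8814.4)) = 13.45 m

13.45 m


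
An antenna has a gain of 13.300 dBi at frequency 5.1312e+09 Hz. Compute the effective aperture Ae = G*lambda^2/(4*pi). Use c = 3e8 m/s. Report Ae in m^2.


lambda = c / f = 3.0000e+08 / 5.1312e+09 = 0.05846586 m
G_linear = 10^(13.300/10) = 21.37962
Ae = G_linear * lambda^2 / (4*pi) = 21.37962 * 0.05846586^2 / (4*pi) = 5.816e-03 m^2

5.816e-03 m^2


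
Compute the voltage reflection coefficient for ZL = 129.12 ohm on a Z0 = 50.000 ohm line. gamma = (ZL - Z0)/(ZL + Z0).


gamma = (129.12 - 50.000) / (129.12 + 50.000) = 0.4417

0.4417


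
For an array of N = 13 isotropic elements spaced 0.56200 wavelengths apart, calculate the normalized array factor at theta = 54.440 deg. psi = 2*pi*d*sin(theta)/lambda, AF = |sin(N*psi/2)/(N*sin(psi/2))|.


psi = 2*pi*0.56200*sin(54.440 deg) = 2.872615 rad
AF = |sin(13*2.872615/2) / (13*sin(2.872615/2))| = 0.01371

0.01371


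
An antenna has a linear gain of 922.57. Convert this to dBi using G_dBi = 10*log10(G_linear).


G_dBi = 10 * log10(922.57) = 29.65 dBi

29.65 dBi


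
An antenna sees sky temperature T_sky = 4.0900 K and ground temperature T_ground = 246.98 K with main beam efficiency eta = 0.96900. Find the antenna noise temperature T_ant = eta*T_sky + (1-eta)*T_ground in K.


T_ant = 0.96900 * 4.0900 + (1 - 0.96900) * 246.98 = 11.62 K

11.62 K


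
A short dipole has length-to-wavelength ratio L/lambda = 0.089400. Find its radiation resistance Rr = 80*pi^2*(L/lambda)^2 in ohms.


Rr = 80 * pi^2 * (0.089400)^2 = 80 * 9.869604 * 7.992360e-03 = 6.311 ohm

6.311 ohm


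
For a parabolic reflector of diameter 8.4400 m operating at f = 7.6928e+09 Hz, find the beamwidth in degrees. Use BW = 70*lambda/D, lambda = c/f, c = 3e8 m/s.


lambda = c / f = 3.0000e+08 / 7.6928e+09 = 0.03899750 m
BW = 70 * 0.03899750 / 8.4400 = 0.3234 deg

0.3234 deg


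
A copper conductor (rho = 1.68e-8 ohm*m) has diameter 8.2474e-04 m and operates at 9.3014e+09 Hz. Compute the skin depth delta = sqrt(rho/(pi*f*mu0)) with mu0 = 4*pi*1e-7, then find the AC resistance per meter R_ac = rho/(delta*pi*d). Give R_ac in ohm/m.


delta = sqrt(1.68e-8 / (pi * 9.3014e+09 * 4*pi*1e-7)) = 6.763953e-07 m
R_ac = 1.68e-8 / (6.763953e-07 * pi * 8.2474e-04) = 9.586 ohm/m

9.586 ohm/m


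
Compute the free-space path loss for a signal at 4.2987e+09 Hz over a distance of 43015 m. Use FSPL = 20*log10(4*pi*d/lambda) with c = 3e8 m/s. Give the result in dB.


lambda = c / f = 3.0000e+08 / 4.2987e+09 = 0.06978854 m
FSPL = 20 * log10(4*pi*43015/0.06978854) = 137.8 dB

137.8 dB


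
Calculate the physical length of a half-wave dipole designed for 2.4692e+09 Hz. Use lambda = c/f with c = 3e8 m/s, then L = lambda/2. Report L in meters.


lambda = c / f = 3.0000e+08 / 2.4692e+09 = 0.1214968 m
L = lambda / 2 = 0.1214968 / 2 = 0.06075 m

0.06075 m


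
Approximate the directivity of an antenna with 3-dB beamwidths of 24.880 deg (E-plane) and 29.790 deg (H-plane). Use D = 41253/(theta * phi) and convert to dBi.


D_linear = 41253 / (24.880 * 29.790) = 55.65890
D_dBi = 10 * log10(55.65890) = 17.46 dBi

17.46 dBi


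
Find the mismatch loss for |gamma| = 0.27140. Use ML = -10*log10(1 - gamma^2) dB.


ML = -10 * log10(1 - 0.27140^2) = -10 * log10(0.92634204) = 0.3323 dB

0.3323 dB
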